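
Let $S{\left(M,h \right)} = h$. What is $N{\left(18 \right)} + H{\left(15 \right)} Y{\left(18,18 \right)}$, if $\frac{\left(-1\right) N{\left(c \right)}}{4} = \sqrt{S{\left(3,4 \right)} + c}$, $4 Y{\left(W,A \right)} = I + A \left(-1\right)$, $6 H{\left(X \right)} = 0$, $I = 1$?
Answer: $- 4 \sqrt{22} \approx -18.762$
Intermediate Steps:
$H{\left(X \right)} = 0$ ($H{\left(X \right)} = \frac{1}{6} \cdot 0 = 0$)
$Y{\left(W,A \right)} = \frac{1}{4} - \frac{A}{4}$ ($Y{\left(W,A \right)} = \frac{1 + A \left(-1\right)}{4} = \frac{1 - A}{4} = \frac{1}{4} - \frac{A}{4}$)
$N{\left(c \right)} = - 4 \sqrt{4 + c}$
$N{\left(18 \right)} + H{\left(15 \right)} Y{\left(18,18 \right)} = - 4 \sqrt{4 + 18} + 0 \left(\frac{1}{4} - \frac{9}{2}\right) = - 4 \sqrt{22} + 0 \left(\frac{1}{4} - \frac{9}{2}\right) = - 4 \sqrt{22} + 0 \left(- \frac{17}{4}\right) = - 4 \sqrt{22} + 0 = - 4 \sqrt{22}$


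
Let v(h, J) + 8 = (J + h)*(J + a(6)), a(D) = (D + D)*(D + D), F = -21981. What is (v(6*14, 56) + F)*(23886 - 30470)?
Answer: -39576424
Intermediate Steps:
a(D) = 4*D² (a(D) = (2*D)*(2*D) = 4*D²)
v(h, J) = -8 + (144 + J)*(J + h) (v(h, J) = -8 + (J + h)*(J + 4*6²) = -8 + (J + h)*(J + 4*36) = -8 + (J + h)*(J + 144) = -8 + (J + h)*(144 + J) = -8 + (144 + J)*(J + h))
(v(6*14, 56) + F)*(23886 - 30470) = ((-8 + 56² + 144*56 + 144*(6*14) + 56*(6*14)) - 21981)*(23886 - 30470) = ((-8 + 3136 + 8064 + 144*84 + 56*84) - 21981)*(-6584) = ((-8 + 3136 + 8064 + 12096 + 4704) - 21981)*(-6584) = (27992 - 21981)*(-6584) = 6011*(-6584) = -39576424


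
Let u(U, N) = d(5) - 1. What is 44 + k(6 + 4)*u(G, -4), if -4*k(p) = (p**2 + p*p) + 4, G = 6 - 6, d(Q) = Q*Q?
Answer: -1180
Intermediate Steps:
d(Q) = Q**2
G = 0
k(p) = -1 - p**2/2 (k(p) = -((p**2 + p*p) + 4)/4 = -((p**2 + p**2) + 4)/4 = -(2*p**2 + 4)/4 = -(4 + 2*p**2)/4 = -1 - p**2/2)
u(U, N) = 24 (u(U, N) = 5**2 - 1 = 25 - 1 = 24)
44 + k(6 + 4)*u(G, -4) = 44 + (-1 - (6 + 4)**2/2)*24 = 44 + (-1 - 1/2*10**2)*24 = 44 + (-1 - 1/2*100)*24 = 44 + (-1 - 50)*24 = 44 - 51*24 = 44 - 1224 = -1180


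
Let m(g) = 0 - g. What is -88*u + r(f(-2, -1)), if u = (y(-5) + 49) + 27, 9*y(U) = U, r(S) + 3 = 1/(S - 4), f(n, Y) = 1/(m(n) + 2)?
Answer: -298907/45 ≈ -6642.4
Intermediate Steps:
m(g) = -g
f(n, Y) = 1/(2 - n) (f(n, Y) = 1/(-n + 2) = 1/(2 - n))
r(S) = -3 + 1/(-4 + S) (r(S) = -3 + 1/(S - 4) = -3 + 1/(-4 + S))
y(U) = U/9
u = 679/9 (u = ((⅑)*(-5) + 49) + 27 = (-5/9 + 49) + 27 = 436/9 + 27 = 679/9 ≈ 75.444)
-88*u + r(f(-2, -1)) = -88*679/9 + (13 - (-3)/(-2 - 2))/(-4 - 1/(-2 - 2)) = -59752/9 + (13 - (-3)/(-4))/(-4 - 1/(-4)) = -59752/9 + (13 - (-3)*(-1)/4)/(-4 - 1*(-¼)) = -59752/9 + (13 - 3*¼)/(-4 + ¼) = -59752/9 + (13 - ¾)/(-15/4) = -59752/9 - 4/15*49/4 = -59752/9 - 49/15 = -298907/45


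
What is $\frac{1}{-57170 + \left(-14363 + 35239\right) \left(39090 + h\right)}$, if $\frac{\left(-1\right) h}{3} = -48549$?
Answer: $\frac{1}{3856512442} \approx 2.593 \cdot 10^{-10}$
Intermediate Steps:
$h = 145647$ ($h = \left(-3\right) \left(-48549\right) = 145647$)
$\frac{1}{-57170 + \left(-14363 + 35239\right) \left(39090 + h\right)} = \frac{1}{-57170 + \left(-14363 + 35239\right) \left(39090 + 145647\right)} = \frac{1}{-57170 + 20876 \cdot 184737} = \frac{1}{-57170 + 3856569612} = \frac{1}{3856512442}$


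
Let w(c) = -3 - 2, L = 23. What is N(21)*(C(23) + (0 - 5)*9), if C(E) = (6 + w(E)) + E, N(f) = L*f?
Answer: -10143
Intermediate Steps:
w(c) = -5
N(f) = 23*f
C(E) = 1 + E (C(E) = (6 - 5) + E = 1 + E)
N(21)*(C(23) + (0 - 5)*9) = (23*21)*((1 + 23) + (0 - 5)*9) = 483*(24 - 5*9) = 483*(24 - 45) = 483*(-21) = -10143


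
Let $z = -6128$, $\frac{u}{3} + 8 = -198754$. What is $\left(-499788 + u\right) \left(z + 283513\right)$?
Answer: $-304034486490$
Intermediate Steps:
$u = -596286$ ($u = -24 + 3 \left(-198754\right) = -24 - 596262 = -596286$)
$\left(-499788 + u\right) \left(z + 283513\right) = \left(-499788 - 596286\right) \left(-6128 + 283513\right) = \left(-1096074\right) 277385 = -304034486490$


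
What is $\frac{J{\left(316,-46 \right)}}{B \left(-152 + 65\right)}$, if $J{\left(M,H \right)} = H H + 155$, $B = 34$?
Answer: $- \frac{757}{986} \approx -0.76775$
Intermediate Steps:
$J{\left(M,H \right)} = 155 + H^{2}$ ($J{\left(M,H \right)} = H^{2} + 155 = 155 + H^{2}$)
$\frac{J{\left(316,-46 \right)}}{B \left(-152 + 65\right)} = \frac{155 + \left(-46\right)^{2}}{34 \left(-152 + 65\right)} = \frac{155 + 2116}{34 \left(-87\right)} = \frac{2271}{-2958} = 2271 \left(- \frac{1}{2958}\right) = - \frac{757}{986}$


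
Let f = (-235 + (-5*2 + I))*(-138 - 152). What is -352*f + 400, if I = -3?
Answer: -25315440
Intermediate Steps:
f = 71920 (f = (-235 + (-5*2 - 3))*(-138 - 152) = (-235 + (-10 - 3))*(-290) = (-235 - 13)*(-290) = -248*(-290) = 71920)
-352*f + 400 = -352*71920 + 400 = -25315840 + 400 = -25315440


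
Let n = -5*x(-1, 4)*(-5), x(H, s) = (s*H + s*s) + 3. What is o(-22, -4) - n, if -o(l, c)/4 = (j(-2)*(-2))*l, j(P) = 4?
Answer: -1079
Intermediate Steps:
o(l, c) = 32*l (o(l, c) = -4*4*(-2)*l = -(-32)*l = 32*l)
x(H, s) = 3 + s² + H*s (x(H, s) = (H*s + s²) + 3 = (s² + H*s) + 3 = 3 + s² + H*s)
n = 375 (n = -5*(3 + 4² - 1*4)*(-5) = -5*(3 + 16 - 4)*(-5) = -5*15*(-5) = -75*(-5) = 375)
o(-22, -4) - n = 32*(-22) - 1*375 = -704 - 375 = -1079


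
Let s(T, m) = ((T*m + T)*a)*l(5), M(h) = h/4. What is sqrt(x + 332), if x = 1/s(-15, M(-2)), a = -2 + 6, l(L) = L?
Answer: sqrt(298794)/30 ≈ 18.221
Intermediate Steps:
M(h) = h/4 (M(h) = h*(1/4) = h/4)
a = 4
s(T, m) = 20*T + 20*T*m (s(T, m) = ((T*m + T)*4)*5 = ((T + T*m)*4)*5 = (4*T + 4*T*m)*5 = 20*T + 20*T*m)
x = -1/150 (x = 1/(20*(-15)*(1 + (1/4)*(-2))) = 1/(20*(-15)*(1 - 1/2)) = 1/(20*(-15)*(1/2)) = 1/(-150) = -1/150 ≈ -0.0066667)
sqrt(x + 332) = sqrt(-1/150 + 332) = sqrt(49799/150) = sqrt(298794)/30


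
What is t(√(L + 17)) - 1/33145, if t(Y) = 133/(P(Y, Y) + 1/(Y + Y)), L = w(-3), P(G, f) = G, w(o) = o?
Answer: -1/33145 + 266*√14/29 ≈ 34.320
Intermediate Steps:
L = -3
t(Y) = 133/(Y + 1/(2*Y)) (t(Y) = 133/(Y + 1/(Y + Y)) = 133/(Y + 1/(2*Y)))
t(√(L + 17)) - 1/33145 = 266*√(-3 + 17)/(1 + 2*(√(-3 + 17))²) - 1/33145 = 266*√14/(1 + 2*(√14)²) - 1*1/33145 = 266*√14/(1 + 2*14) - 1/33145 = 266*√14/(1 + 28) - 1/33145 = 266*√14/29 - 1/33145 = -1/33145 + 266*√14/29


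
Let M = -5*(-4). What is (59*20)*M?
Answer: 23600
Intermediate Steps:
M = 20
(59*20)*M = (59*20)*20 = 1180*20 = 23600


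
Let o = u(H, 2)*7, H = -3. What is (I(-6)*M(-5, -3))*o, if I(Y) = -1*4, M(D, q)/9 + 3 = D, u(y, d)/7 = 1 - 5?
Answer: -56448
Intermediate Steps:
u(y, d) = -28 (u(y, d) = 7*(1 - 5) = 7*(-4) = -28)
M(D, q) = -27 + 9*D
o = -196 (o = -28*7 = -196)
I(Y) = -4
(I(-6)*M(-5, -3))*o = -4*(-27 + 9*(-5))*(-196) = -4*(-27 - 45)*(-196) = -4*(-72)*(-196) = 288*(-196) = -56448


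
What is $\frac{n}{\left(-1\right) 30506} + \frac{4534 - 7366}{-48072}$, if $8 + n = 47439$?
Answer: $- \frac{91404585}{61103518} \approx -1.4959$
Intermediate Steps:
$n = 47431$ ($n = -8 + 47439 = 47431$)
$\frac{n}{\left(-1\right) 30506} + \frac{4534 - 7366}{-48072} = \frac{47431}{\left(-1\right) 30506} + \frac{4534 - 7366}{-48072} = \frac{47431}{-30506} + \left(4534 - 7366\right) \left(- \frac{1}{48072}\right) = 47431 \left(- \frac{1}{30506}\right) - - \frac{118}{2003} = - \frac{47431}{30506} + \frac{118}{2003} = - \frac{91404585}{61103518}$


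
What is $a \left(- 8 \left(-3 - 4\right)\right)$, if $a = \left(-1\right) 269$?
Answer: $-15064$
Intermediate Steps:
$a = -269$
$a \left(- 8 \left(-3 - 4\right)\right) = - 269 \left(- 8 \left(-3 - 4\right)\right) = - 269 \left(\left(-8\right) \left(-7\right)\right) = \left(-269\right) 56 = -15064$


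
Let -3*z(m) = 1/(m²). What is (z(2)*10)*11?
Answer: -55/6 ≈ -9.1667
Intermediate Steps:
z(m) = -1/(3*m²)
(z(2)*10)*11 = (-⅓/2²*10)*11 = (-⅓*¼*10)*11 = -1/12*10*11 = -⅚*11 = -55/6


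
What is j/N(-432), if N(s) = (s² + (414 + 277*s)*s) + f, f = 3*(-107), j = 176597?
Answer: 176597/51702303 ≈ 0.0034157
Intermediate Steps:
f = -321
N(s) = -321 + s² + s*(414 + 277*s) (N(s) = (s² + (414 + 277*s)*s) - 321 = (s² + s*(414 + 277*s)) - 321 = -321 + s² + s*(414 + 277*s))
j/N(-432) = 176597/(-321 + 278*(-432)² + 414*(-432)) = 176597/(-321 + 278*186624 - 178848) = 176597/(-321 + 51881472 - 178848) = 176597/51702303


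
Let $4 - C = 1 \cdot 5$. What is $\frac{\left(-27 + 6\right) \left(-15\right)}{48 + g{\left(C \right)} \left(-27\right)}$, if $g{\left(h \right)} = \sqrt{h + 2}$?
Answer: $15$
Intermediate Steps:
$C = -1$ ($C = 4 - 1 \cdot 5 = 4 - 5 = -1$)
$g{\left(h \right)} = \sqrt{2 + h}$
$\frac{\left(-27 + 6\right) \left(-15\right)}{48 + g{\left(C \right)} \left(-27\right)} = \frac{\left(-27 + 6\right) \left(-15\right)}{48 + \sqrt{2 - 1} \left(-27\right)} = \frac{\left(-21\right) \left(-15\right)}{48 + \sqrt{1} \left(-27\right)} = \frac{315}{48 + 1 \left(-27\right)} = \frac{315}{48 - 27} = \frac{315}{21} = 315 \cdot \frac{1}{21} = 15$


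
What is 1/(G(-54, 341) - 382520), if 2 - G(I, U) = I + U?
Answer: -1/382805 ≈ -2.6123e-6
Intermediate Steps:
G(I, U) = 2 - I - U (G(I, U) = 2 - (I + U) = 2 + (-I - U) = 2 - I - U)
1/(G(-54, 341) - 382520) = 1/((2 - 1*(-54) - 1*341) - 382520) = 1/((2 + 54 - 341) - 382520) = 1/(-285 - 382520) = 1/(-382805) = -1/382805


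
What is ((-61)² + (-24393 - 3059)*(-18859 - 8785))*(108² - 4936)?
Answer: 5105790450952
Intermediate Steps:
((-61)² + (-24393 - 3059)*(-18859 - 8785))*(108² - 4936) = (3721 - 27452*(-27644))*(11664 - 4936) = (3721 + 758883088)*6728 = 758886809*6728 = 5105790450952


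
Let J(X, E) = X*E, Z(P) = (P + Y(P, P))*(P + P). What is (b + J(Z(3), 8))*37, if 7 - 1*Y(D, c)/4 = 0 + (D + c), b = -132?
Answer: 7548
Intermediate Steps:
Y(D, c) = 28 - 4*D - 4*c (Y(D, c) = 28 - 4*(0 + (D + c)) = 28 - 4*(D + c) = 28 + (-4*D - 4*c) = 28 - 4*D - 4*c)
Z(P) = 2*P*(28 - 7*P) (Z(P) = (P + (28 - 4*P - 4*P))*(P + P) = (P + (28 - 8*P))*(2*P) = (28 - 7*P)*(2*P) = 2*P*(28 - 7*P))
J(X, E) = E*X
(b + J(Z(3), 8))*37 = (-132 + 8*(14*3*(4 - 1*3)))*37 = (-132 + 8*(14*3*(4 - 3)))*37 = (-132 + 8*(14*3*1))*37 = (-132 + 8*42)*37 = (-132 + 336)*37 = 204*37 = 7548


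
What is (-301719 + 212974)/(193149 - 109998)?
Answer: -88745/83151 ≈ -1.0673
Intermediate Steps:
(-301719 + 212974)/(193149 - 109998) = -88745/83151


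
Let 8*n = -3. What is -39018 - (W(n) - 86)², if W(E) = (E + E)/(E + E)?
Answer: -46243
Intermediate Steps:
n = -3/8 (n = (⅛)*(-3) = -3/8 ≈ -0.37500)
W(E) = 1 (W(E) = (2*E)/((2*E)) = (2*E)*(1/(2*E)) = 1)
-39018 - (W(n) - 86)² = -39018 - (1 - 86)² = -39018 - 1*(-85)² = -39018 - 1*7225 = -39018 - 7225 = -46243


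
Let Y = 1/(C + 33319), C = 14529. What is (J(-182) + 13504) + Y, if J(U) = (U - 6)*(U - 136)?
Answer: 3506684225/47848 ≈ 73288.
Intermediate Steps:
J(U) = (-136 + U)*(-6 + U) (J(U) = (-6 + U)*(-136 + U) = (-136 + U)*(-6 + U))
Y = 1/47848 (Y = 1/(14529 + 33319) = 1/47848 ≈ 2.0900e-5)
(J(-182) + 13504) + Y = ((816 + (-182)² - 142*(-182)) + 13504) + 1/47848 = ((816 + 33124 + 25844) + 13504) + 1/47848 = (59784 + 13504) + 1/47848 = 73288 + 1/47848 = 3506684225/47848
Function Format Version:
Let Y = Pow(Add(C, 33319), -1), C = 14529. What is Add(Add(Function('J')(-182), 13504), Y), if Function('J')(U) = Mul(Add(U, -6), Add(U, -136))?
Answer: Rational(3506684225, 47848) ≈ 73288.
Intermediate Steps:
Function('J')(U) = Mul(Add(-136, U), Add(-6, U)) (Function('J')(U) = Mul(Add(-6, U), Add(-136, U)) = Mul(Add(-136, U), Add(-6, U)))
Y = Rational(1, 47848) (Y = Pow(Add(14529, 33319), -1) = Pow(47848, -1) = Rational(1, 47848) ≈ 2.0900e-5)
Add(Add(Function('J')(-182), 13504), Y) = Add(Add(Add(816, Pow(-182, 2), Mul(-142, -182)), 13504), Rational(1, 47848)) = Add(Add(Add(816, 33124, 25844), 13504), Rational(1, 47848)) = Add(Add(59784, 13504), Rational(1, 47848)) = Add(73288, Rational(1, 47848)) = Rational(3506684225, 47848)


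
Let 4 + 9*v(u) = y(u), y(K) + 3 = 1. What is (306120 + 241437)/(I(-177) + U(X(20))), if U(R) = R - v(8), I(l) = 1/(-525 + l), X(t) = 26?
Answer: 384385014/18719 ≈ 20535.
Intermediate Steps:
y(K) = -2 (y(K) = -3 + 1 = -2)
v(u) = -2/3 (v(u) = -4/9 + (1/9)*(-2) = -4/9 - 2/9 = -2/3)
U(R) = 2/3 + R (U(R) = R - 1*(-2/3) = R + 2/3 = 2/3 + R)
(306120 + 241437)/(I(-177) + U(X(20))) = (306120 + 241437)/(1/(-525 - 177) + (2/3 + 26)) = 547557/(1/(-702) + 80/3) = 547557/(-1/702 + 80/3) = 547557/(18719/702) = 547557*(702/18719) = 384385014/18719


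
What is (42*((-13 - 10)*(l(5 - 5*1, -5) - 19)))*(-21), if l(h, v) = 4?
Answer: -304290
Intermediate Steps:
(42*((-13 - 10)*(l(5 - 5*1, -5) - 19)))*(-21) = (42*((-13 - 10)*(4 - 19)))*(-21) = (42*(-23*(-15)))*(-21) = (42*345)*(-21) = 14490*(-21) = -304290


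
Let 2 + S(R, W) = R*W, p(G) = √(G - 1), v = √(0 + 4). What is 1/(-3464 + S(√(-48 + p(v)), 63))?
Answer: -3466/12199699 - 63*I*√47/12199699 ≈ -0.00028411 - 3.5403e-5*I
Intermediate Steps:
v = 2 (v = √4 = 2)
p(G) = √(-1 + G)
S(R, W) = -2 + R*W
1/(-3464 + S(√(-48 + p(v)), 63)) = 1/(-3464 + (-2 + √(-48 + √(-1 + 2))*63)) = 1/(-3464 + (-2 + √(-48 + √1)*63)) = 1/(-3464 + (-2 + √(-48 + 1)*63)) = 1/(-3464 + (-2 + √(-47)*63)) = 1/(-3464 + (-2 + (I*√47)*63)) = 1/(-3464 + (-2 + 63*I*√47)) = 1/(-3466 + 63*I*√47)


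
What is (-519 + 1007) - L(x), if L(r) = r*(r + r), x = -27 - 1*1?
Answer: -1080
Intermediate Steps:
x = -28 (x = -27 - 1 = -28)
L(r) = 2*r² (L(r) = r*(2*r) = 2*r²)
(-519 + 1007) - L(x) = (-519 + 1007) - 2*(-28)² = 488 - 2*784 = 488 - 1*1568 = 488 - 1568 = -1080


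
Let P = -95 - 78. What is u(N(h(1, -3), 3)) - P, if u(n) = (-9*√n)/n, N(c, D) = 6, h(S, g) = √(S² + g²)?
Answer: 173 - 3*√6/2 ≈ 169.33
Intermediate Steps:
u(n) = -9/√n
P = -173
u(N(h(1, -3), 3)) - P = -3*√6/2 - 1*(-173) = -3*√6/2 + 173 = 173 - 3*√6/2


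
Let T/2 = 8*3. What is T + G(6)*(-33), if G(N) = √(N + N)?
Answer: 48 - 66*√3 ≈ -66.315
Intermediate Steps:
G(N) = √2*√N (G(N) = √(2*N) = √2*√N)
T = 48 (T = 2*(8*3) = 2*24 = 48)
T + G(6)*(-33) = 48 + (√2*√6)*(-33) = 48 + (2*√3)*(-33) = 48 - 66*√3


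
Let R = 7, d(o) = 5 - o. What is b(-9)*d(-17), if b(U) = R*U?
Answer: -1386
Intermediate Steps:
b(U) = 7*U
b(-9)*d(-17) = (7*(-9))*(5 - 1*(-17)) = -63*(5 + 17) = -63*22 = -1386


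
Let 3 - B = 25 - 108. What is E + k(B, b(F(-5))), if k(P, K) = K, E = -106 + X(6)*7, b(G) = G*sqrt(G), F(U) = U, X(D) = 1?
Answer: -99 - 5*I*sqrt(5) ≈ -99.0 - 11.18*I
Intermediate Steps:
B = 86 (B = 3 - (25 - 108) = 3 - 1*(-83) = 3 + 83 = 86)
b(G) = G**(3/2)
E = -99 (E = -106 + 1*7 = -106 + 7 = -99)
E + k(B, b(F(-5))) = -99 + (-5)**(3/2) = -99 - 5*I*sqrt(5)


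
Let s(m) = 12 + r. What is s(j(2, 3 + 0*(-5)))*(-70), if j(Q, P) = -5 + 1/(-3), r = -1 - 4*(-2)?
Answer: -1330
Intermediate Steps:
r = 7 (r = -1 + 8 = 7)
j(Q, P) = -16/3 (j(Q, P) = -5 - ⅓ = -16/3)
s(m) = 19 (s(m) = 12 + 7 = 19)
s(j(2, 3 + 0*(-5)))*(-70) = 19*(-70) = -1330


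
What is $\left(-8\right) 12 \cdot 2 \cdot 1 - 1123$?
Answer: $-1315$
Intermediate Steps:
$\left(-8\right) 12 \cdot 2 \cdot 1 - 1123 = \left(-96\right) 2 - 1123 = -192 - 1123 = -1315$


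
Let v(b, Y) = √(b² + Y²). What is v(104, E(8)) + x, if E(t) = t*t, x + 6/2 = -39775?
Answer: -39778 + 8*√233 ≈ -39656.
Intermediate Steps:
x = -39778 (x = -3 - 39775 = -39778)
E(t) = t²
v(b, Y) = √(Y² + b²)
v(104, E(8)) + x = √((8²)² + 104²) - 39778 = √(64² + 10816) - 39778 = √(4096 + 10816) - 39778 = √14912 - 39778 = 8*√233 - 39778 = -39778 + 8*√233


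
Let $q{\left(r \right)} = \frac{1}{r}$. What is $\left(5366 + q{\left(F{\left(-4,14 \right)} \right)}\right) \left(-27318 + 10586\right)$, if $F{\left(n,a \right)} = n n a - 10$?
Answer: $- \frac{9606886950}{107} \approx -8.9784 \cdot 10^{7}$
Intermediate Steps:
$F{\left(n,a \right)} = -10 + a n^{2}$ ($F{\left(n,a \right)} = n^{2} a - 10 = a n^{2} - 10 = -10 + a n^{2}$)
$\left(5366 + q{\left(F{\left(-4,14 \right)} \right)}\right) \left(-27318 + 10586\right) = \left(5366 + \frac{1}{-10 + 14 \left(-4\right)^{2}}\right) \left(-27318 + 10586\right) = \left(5366 + \frac{1}{-10 + 14 \cdot 16}\right) \left(-16732\right) = \left(5366 + \frac{1}{-10 + 224}\right) \left(-16732\right) = \left(5366 + \frac{1}{214}\right) \left(-16732\right) = \frac{1148325}{214} \left(-16732\right) = - \frac{9606886950}{107}$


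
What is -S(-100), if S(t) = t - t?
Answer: 0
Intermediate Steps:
S(t) = 0
-S(-100) = -1*0 = 0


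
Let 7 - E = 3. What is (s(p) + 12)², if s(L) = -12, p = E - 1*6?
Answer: 0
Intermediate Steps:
E = 4 (E = 7 - 1*3 = 7 - 3 = 4)
p = -2 (p = 4 - 1*6 = 4 - 6 = -2)
(s(p) + 12)² = (-12 + 12)² = 0² = 0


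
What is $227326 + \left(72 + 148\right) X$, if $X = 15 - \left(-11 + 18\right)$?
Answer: $229086$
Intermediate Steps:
$X = 8$ ($X = 15 - 7 = 8$)
$227326 + \left(72 + 148\right) X = 227326 + \left(72 + 148\right) 8 = 227326 + 220 \cdot 8 = 227326 + 1760 = 229086$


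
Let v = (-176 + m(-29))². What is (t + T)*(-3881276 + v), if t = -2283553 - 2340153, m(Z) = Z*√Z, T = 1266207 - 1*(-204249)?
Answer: 12217863089250 - 32188376000*I*√29 ≈ 1.2218e+13 - 1.7334e+11*I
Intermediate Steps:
T = 1470456 (T = 1266207 + 204249 = 1470456)
m(Z) = Z^(3/2)
v = (-176 - 29*I*√29)² (v = (-176 + (-29)^(3/2))² = (-176 - 29*I*√29)² ≈ 6587.0 + 54972.0*I)
t = -4623706
(t + T)*(-3881276 + v) = (-4623706 + 1470456)*(-3881276 + (6587 + 10208*I*√29)) = -3153250*(-3874689 + 10208*I*√29) = 12217863089250 - 32188376000*I*√29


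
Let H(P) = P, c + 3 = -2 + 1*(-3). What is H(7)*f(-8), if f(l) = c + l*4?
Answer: -280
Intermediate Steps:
c = -8 (c = -3 + (-2 + 1*(-3)) = -3 + (-2 - 3) = -3 - 5 = -8)
f(l) = -8 + 4*l (f(l) = -8 + l*4 = -8 + 4*l)
H(7)*f(-8) = 7*(-8 + 4*(-8)) = 7*(-8 - 32) = 7*(-40) = -280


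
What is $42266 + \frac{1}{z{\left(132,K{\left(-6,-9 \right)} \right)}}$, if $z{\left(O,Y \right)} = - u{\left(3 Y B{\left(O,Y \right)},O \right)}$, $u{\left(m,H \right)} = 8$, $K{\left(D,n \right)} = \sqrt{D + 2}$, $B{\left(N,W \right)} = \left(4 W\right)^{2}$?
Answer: $\frac{338127}{8} \approx 42266.0$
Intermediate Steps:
$B{\left(N,W \right)} = 16 W^{2}$
$K{\left(D,n \right)} = \sqrt{2 + D}$
$z{\left(O,Y \right)} = -8$ ($z{\left(O,Y \right)} = \left(-1\right) 8 = -8$)
$42266 + \frac{1}{z{\left(132,K{\left(-6,-9 \right)} \right)}} = 42266 + \frac{1}{-8} = 42266 - \frac{1}{8} = \frac{338127}{8}$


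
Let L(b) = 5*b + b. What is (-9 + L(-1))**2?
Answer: 225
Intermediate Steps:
L(b) = 6*b
(-9 + L(-1))**2 = (-9 + 6*(-1))**2 = (-9 - 6)**2 = (-15)**2 = 225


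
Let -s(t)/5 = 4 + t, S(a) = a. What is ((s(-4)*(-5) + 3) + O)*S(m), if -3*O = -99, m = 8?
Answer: 288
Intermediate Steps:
O = 33 (O = -1/3*(-99) = 33)
s(t) = -20 - 5*t (s(t) = -5*(4 + t) = -20 - 5*t)
((s(-4)*(-5) + 3) + O)*S(m) = (((-20 - 5*(-4))*(-5) + 3) + 33)*8 = (((-20 + 20)*(-5) + 3) + 33)*8 = ((0*(-5) + 3) + 33)*8 = ((0 + 3) + 33)*8 = (3 + 33)*8 = 36*8 = 288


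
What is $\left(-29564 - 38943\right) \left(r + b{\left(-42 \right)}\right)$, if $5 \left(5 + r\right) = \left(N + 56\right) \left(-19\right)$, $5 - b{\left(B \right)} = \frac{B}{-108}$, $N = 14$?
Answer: $\frac{328491065}{18} \approx 1.825 \cdot 10^{7}$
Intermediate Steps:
$b{\left(B \right)} = 5 + \frac{B}{108}$ ($b{\left(B \right)} = 5 - \frac{B}{-108} = 5 - B \left(- \frac{1}{108}\right) = 5 - - \frac{B}{108} = 5 + \frac{B}{108}$)
$r = -271$ ($r = -5 + \frac{\left(14 + 56\right) \left(-19\right)}{5} = -5 + \frac{70 \left(-19\right)}{5} = -5 + \frac{1}{5} \left(-1330\right) = -5 - 266 = -271$)
$\left(-29564 - 38943\right) \left(r + b{\left(-42 \right)}\right) = \left(-29564 - 38943\right) \left(-271 + \left(5 + \frac{1}{108} \left(-42\right)\right)\right) = - 68507 \left(-271 + \left(5 - \frac{7}{18}\right)\right) = - 68507 \left(-271 + \frac{83}{18}\right) = \left(-68507\right) \left(- \frac{4795}{18}\right) = \frac{328491065}{18}$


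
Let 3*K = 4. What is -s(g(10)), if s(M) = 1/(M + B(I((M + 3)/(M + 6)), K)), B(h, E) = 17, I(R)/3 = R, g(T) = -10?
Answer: -1/7 ≈ -0.14286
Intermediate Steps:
K = 4/3 (K = (1/3)*4 = 4/3 ≈ 1.3333)
I(R) = 3*R
s(M) = 1/(17 + M) (s(M) = 1/(M + 17) = 1/(17 + M))
-s(g(10)) = -1/(17 - 10) = -1/7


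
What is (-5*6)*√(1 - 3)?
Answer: -30*I*√2 ≈ -42.426*I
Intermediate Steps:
(-5*6)*√(1 - 3) = -30*I*√2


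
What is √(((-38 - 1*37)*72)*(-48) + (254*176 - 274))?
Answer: √303630 ≈ 551.03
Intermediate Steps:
√(((-38 - 1*37)*72)*(-48) + (254*176 - 274)) = √(((-38 - 37)*72)*(-48) + (44704 - 274)) = √(-75*72*(-48) + 44430) = √(-5400*(-48) + 44430) = √(259200 + 44430) = √303630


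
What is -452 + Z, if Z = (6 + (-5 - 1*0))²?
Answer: -451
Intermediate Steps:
Z = 1 (Z = (6 + (-5 + 0))² = (6 - 5)² = 1² = 1)
-452 + Z = -452 + 1 = -451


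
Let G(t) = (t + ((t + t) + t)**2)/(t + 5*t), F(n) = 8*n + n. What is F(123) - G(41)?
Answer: 3136/3 ≈ 1045.3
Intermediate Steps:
F(n) = 9*n
G(t) = (t + 9*t**2)/(6*t) (G(t) = (t + (2*t + t)**2)/((6*t)) = (t + (3*t)**2)*(1/(6*t)) = (t + 9*t**2)*(1/(6*t)) = (t + 9*t**2)/(6*t))
F(123) - G(41) = 9*123 - (1/6 + (3/2)*41) = 1107 - (1/6 + 123/2) = 1107 - 1*185/3 = 1107 - 185/3 = 3136/3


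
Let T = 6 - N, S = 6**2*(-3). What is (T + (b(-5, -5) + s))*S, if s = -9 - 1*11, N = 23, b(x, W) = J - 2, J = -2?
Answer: 4428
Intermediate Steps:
b(x, W) = -4 (b(x, W) = -2 - 2 = -4)
s = -20 (s = -9 - 11 = -20)
S = -108 (S = 36*(-3) = -108)
T = -17 (T = 6 - 1*23 = 6 - 23 = -17)
(T + (b(-5, -5) + s))*S = (-17 + (-4 - 20))*(-108) = (-17 - 24)*(-108) = -41*(-108) = 4428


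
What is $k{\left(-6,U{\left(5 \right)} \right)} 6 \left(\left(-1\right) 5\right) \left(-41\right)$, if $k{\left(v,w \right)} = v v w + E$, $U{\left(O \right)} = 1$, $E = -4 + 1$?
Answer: $40590$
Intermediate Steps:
$E = -3$
$k{\left(v,w \right)} = -3 + w v^{2}$ ($k{\left(v,w \right)} = v v w - 3 = v^{2} w - 3 = w v^{2} - 3 = -3 + w v^{2}$)
$k{\left(-6,U{\left(5 \right)} \right)} 6 \left(\left(-1\right) 5\right) \left(-41\right) = \left(-3 + 1 \left(-6\right)^{2}\right) 6 \left(\left(-1\right) 5\right) \left(-41\right) = \left(-3 + 1 \cdot 36\right) 6 \left(-5\right) \left(-41\right) = \left(-3 + 36\right) \left(-30\right) \left(-41\right) = 33 \left(-30\right) \left(-41\right) = \left(-990\right) \left(-41\right) = 40590$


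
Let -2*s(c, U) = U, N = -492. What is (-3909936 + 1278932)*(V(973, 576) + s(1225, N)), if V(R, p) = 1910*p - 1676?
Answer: -2890763024920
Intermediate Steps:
V(R, p) = -1676 + 1910*p
s(c, U) = -U/2
(-3909936 + 1278932)*(V(973, 576) + s(1225, N)) = (-3909936 + 1278932)*((-1676 + 1910*576) - ½*(-492)) = -2631004*((-1676 + 1100160) + 246) = -2631004*(1098484 + 246) = -2631004*1098730 = -2890763024920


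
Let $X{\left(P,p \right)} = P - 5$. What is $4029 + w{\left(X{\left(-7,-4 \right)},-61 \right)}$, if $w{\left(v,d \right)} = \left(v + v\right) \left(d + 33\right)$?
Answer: $4701$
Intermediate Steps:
$X{\left(P,p \right)} = -5 + P$
$w{\left(v,d \right)} = 2 v \left(33 + d\right)$
$4029 + w{\left(X{\left(-7,-4 \right)},-61 \right)} = 4029 + 2 \left(-5 - 7\right) \left(33 - 61\right) = 4029 + 2 \left(-12\right) \left(-28\right) = 4029 + 672 = 4701$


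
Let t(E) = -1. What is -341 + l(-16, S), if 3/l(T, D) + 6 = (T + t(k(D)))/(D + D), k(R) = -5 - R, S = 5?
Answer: -26287/77 ≈ -341.39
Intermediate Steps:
l(T, D) = 3/(-6 + (-1 + T)/(2*D)) (l(T, D) = 3/(-6 + (T - 1)/(D + D)) = 3/(-6 + (-1 + T)/((2*D))) = 3/(-6 + (-1 + T)*(1/(2*D))) = 3/(-6 + (-1 + T)/(2*D)))
-341 + l(-16, S) = -341 - 6*5/(1 - 1*(-16) + 12*5) = -341 - 6*5/(1 + 16 + 60) = -341 - 6*5/77 = -341 - 6*5*1/77 = -341 - 30/77 = -26287/77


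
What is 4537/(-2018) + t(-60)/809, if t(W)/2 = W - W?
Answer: -4537/2018 ≈ -2.2483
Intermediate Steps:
t(W) = 0 (t(W) = 2*(W - W) = 2*0 = 0)
4537/(-2018) + t(-60)/809 = 4537/(-2018) + 0/809 = 4537*(-1/2018) + 0*(1/809) = -4537/2018 + 0 = -4537/2018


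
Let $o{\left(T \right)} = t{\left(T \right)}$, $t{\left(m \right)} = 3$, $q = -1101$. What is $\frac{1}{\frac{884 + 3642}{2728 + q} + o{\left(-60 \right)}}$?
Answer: $\frac{1627}{9407} \approx 0.17296$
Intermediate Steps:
$o{\left(T \right)} = 3$
$\frac{1}{\frac{884 + 3642}{2728 + q} + o{\left(-60 \right)}} = \frac{1}{\frac{884 + 3642}{2728 - 1101} + 3} = \frac{1}{\frac{4526}{1627} + 3} = \frac{1}{\frac{9407}{1627}} = \frac{1627}{9407}$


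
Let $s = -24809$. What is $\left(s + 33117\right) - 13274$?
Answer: $-4966$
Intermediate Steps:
$\left(s + 33117\right) - 13274 = \left(-24809 + 33117\right) - 13274 = 8308 - 13274 = -4966$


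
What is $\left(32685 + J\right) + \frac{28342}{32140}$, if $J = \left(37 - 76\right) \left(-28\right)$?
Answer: $\frac{542810561}{16070} \approx 33778.0$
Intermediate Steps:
$J = 1092$ ($J = \left(-39\right) \left(-28\right) = 1092$)
$\left(32685 + J\right) + \frac{28342}{32140} = \left(32685 + 1092\right) + \frac{28342}{32140} = 33777 + 28342 \cdot \frac{1}{32140} = 33777 + \frac{14171}{16070} = \frac{542810561}{16070}$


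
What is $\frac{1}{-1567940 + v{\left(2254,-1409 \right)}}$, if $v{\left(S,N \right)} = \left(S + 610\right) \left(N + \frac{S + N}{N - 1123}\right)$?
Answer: $- \frac{633}{3547504048} \approx -1.7844 \cdot 10^{-7}$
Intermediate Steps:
$v{\left(S,N \right)} = \left(610 + S\right) \left(N + \frac{N + S}{-1123 + N}\right)$
$\frac{1}{-1567940 + v{\left(2254,-1409 \right)}} = \frac{1}{-1567940 + \frac{2254^{2} - -964347780 + 610 \cdot 2254 + 610 \left(-1409\right)^{2} + 2254 \left(-1409\right)^{2} - \left(-1580898\right) 2254}{-1123 - 1409}} = \frac{1}{-1567940 + \frac{5080516 + 964347780 + 1374940 + 610 \cdot 1985281 + 2254 \cdot 1985281 + 3563344092}{-2532}} = \frac{1}{-1567940 - \frac{5080516 + 964347780 + 1374940 + 1211021410 + 4474823374 + 3563344092}{2532}} = \frac{1}{-1567940 - \frac{2554998028}{633}} = \frac{1}{- \frac{3547504048}{633}} = - \frac{633}{3547504048}$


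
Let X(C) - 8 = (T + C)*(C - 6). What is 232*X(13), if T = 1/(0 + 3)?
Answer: 70528/3 ≈ 23509.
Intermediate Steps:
T = ⅓ (T = 1/3 = ⅓ ≈ 0.33333)
X(C) = 8 + (-6 + C)*(⅓ + C) (X(C) = 8 + (⅓ + C)*(C - 6) = 8 + (⅓ + C)*(-6 + C) = 8 + (-6 + C)*(⅓ + C))
232*X(13) = 232*(6 + 13² - 17/3*13) = 232*(6 + 169 - 221/3) = 232*(304/3) = 70528/3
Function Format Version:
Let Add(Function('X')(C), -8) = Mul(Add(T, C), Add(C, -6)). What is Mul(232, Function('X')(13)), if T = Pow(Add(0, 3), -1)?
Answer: Rational(70528, 3) ≈ 23509.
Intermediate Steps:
T = Rational(1, 3) (T = Pow(3, -1) = Rational(1, 3) ≈ 0.33333)
Function('X')(C) = Add(8, Mul(Add(-6, C), Add(Rational(1, 3), C))) (Function('X')(C) = Add(8, Mul(Add(Rational(1, 3), C), Add(C, -6))) = Add(8, Mul(Add(Rational(1, 3), C), Add(-6, C))) = Add(8, Mul(Add(-6, C), Add(Rational(1, 3), C))))
Mul(232, Function('X')(13)) = Mul(232, Add(6, Pow(13, 2), Mul(Rational(-17, 3), 13))) = Mul(232, Add(6, 169, Rational(-221, 3))) = Mul(232, Rational(304, 3)) = Rational(70528, 3)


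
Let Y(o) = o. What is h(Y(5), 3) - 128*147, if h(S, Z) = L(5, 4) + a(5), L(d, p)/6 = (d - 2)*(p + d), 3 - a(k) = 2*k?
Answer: -18661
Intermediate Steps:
a(k) = 3 - 2*k
L(d, p) = 6*(-2 + d)*(d + p) (L(d, p) = 6*((d - 2)*(p + d)) = 6*((-2 + d)*(d + p)) = 6*(-2 + d)*(d + p))
h(S, Z) = 155 (h(S, Z) = (-12*5 - 12*4 + 6*5² + 6*5*4) + (3 - 2*5) = (-60 - 48 + 6*25 + 120) + (3 - 10) = (-60 - 48 + 150 + 120) - 7 = 162 - 7 = 155)
h(Y(5), 3) - 128*147 = 155 - 128*147 = 155 - 18816 = -18661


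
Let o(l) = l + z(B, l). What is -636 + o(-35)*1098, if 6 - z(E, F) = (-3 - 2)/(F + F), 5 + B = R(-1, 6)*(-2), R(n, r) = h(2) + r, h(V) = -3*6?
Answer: -227895/7 ≈ -32556.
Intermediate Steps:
h(V) = -18
R(n, r) = -18 + r
B = 19 (B = -5 + (-18 + 6)*(-2) = -5 - 12*(-2) = -5 + 24 = 19)
z(E, F) = 6 + 5/(2*F) (z(E, F) = 6 - (-3 - 2)/(F + F) = 6 - (-5)/(2*F) = 6 + 5/(2*F))
o(l) = 6 + l + 5/(2*l) (o(l) = l + (6 + 5/(2*l)) = 6 + l + 5/(2*l))
-636 + o(-35)*1098 = -636 + (6 - 35 + (5/2)/(-35))*1098 = -636 + (6 - 35 + (5/2)*(-1/35))*1098 = -636 + (6 - 35 - 1/14)*1098 = -636 - 407/14*1098 = -636 - 223443/7 = -227895/7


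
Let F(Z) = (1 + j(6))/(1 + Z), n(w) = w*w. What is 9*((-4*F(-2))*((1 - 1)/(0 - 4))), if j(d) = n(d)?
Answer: 0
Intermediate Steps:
n(w) = w**2
j(d) = d**2
F(Z) = 37/(1 + Z) (F(Z) = (1 + 6**2)/(1 + Z) = (1 + 36)/(1 + Z) = 37/(1 + Z))
9*((-4*F(-2))*((1 - 1)/(0 - 4))) = 9*((-148/(1 - 2))*((1 - 1)/(0 - 4))) = 9*((-148/(-1))*(0/(-4))) = 9*((-148*(-1))*(0*(-1/4))) = 9*(-4*(-37)*0) = 9*(148*0) = 9*0 = 0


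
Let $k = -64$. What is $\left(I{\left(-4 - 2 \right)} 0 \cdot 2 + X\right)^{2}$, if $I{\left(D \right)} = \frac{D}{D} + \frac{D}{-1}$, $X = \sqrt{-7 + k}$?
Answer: $-71$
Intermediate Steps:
$X = i \sqrt{71}$ ($X = \sqrt{-7 - 64} = \sqrt{-71} = i \sqrt{71} \approx 8.4261 i$)
$I{\left(D \right)} = 1 - D$ ($I{\left(D \right)} = 1 + D \left(-1\right) = 1 - D$)
$\left(I{\left(-4 - 2 \right)} 0 \cdot 2 + X\right)^{2} = \left(\left(1 - \left(-4 - 2\right)\right) 0 \cdot 2 + i \sqrt{71}\right)^{2} = \left(\left(1 - -6\right) 0 \cdot 2 + i \sqrt{71}\right)^{2} = \left(\left(1 + 6\right) 0 \cdot 2 + i \sqrt{71}\right)^{2} = \left(7 \cdot 0 \cdot 2 + i \sqrt{71}\right)^{2} = \left(0 \cdot 2 + i \sqrt{71}\right)^{2} = \left(0 + i \sqrt{71}\right)^{2} = \left(i \sqrt{71}\right)^{2} = -71$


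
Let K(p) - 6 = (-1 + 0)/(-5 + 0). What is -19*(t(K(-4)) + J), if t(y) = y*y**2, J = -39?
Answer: -473404/125 ≈ -3787.2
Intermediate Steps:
K(p) = 31/5 (K(p) = 6 + (-1 + 0)/(-5 + 0) = 6 - 1/(-5) = 6 - 1*(-1/5) = 6 + 1/5 = 31/5)
t(y) = y**3
-19*(t(K(-4)) + J) = -19*((31/5)**3 - 39) = -19*(29791/125 - 39) = -19*24916/125 = -473404/125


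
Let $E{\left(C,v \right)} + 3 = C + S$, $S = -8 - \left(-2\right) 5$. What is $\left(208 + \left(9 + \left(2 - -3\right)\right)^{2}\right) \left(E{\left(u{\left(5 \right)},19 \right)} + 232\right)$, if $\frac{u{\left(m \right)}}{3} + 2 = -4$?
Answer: $86052$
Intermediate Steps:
$u{\left(m \right)} = -18$ ($u{\left(m \right)} = -6 + 3 \left(-4\right) = -6 - 12 = -18$)
$S = 2$ ($S = -8 - -10 = -8 + 10 = 2$)
$E{\left(C,v \right)} = -1 + C$ ($E{\left(C,v \right)} = -3 + \left(C + 2\right) = -3 + \left(2 + C\right) = -1 + C$)
$\left(208 + \left(9 + \left(2 - -3\right)\right)^{2}\right) \left(E{\left(u{\left(5 \right)},19 \right)} + 232\right) = \left(208 + \left(9 + \left(2 - -3\right)\right)^{2}\right) \left(\left(-1 - 18\right) + 232\right) = \left(208 + \left(9 + \left(2 + 3\right)\right)^{2}\right) \left(-19 + 232\right) = \left(208 + \left(9 + 5\right)^{2}\right) 213 = \left(208 + 14^{2}\right) 213 = \left(208 + 196\right) 213 = 404 \cdot 213 = 86052$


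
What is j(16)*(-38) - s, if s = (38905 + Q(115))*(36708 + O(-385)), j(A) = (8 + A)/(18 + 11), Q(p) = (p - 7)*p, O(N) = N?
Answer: -54064062187/29 ≈ -1.8643e+9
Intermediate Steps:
Q(p) = p*(-7 + p) (Q(p) = (-7 + p)*p = p*(-7 + p))
j(A) = 8/29 + A/29 (j(A) = (8 + A)/29 = (8 + A)*(1/29) = 8/29 + A/29)
s = 1864277975 (s = (38905 + 115*(-7 + 115))*(36708 - 385) = (38905 + 115*108)*36323 = (38905 + 12420)*36323 = 51325*36323 = 1864277975)
j(16)*(-38) - s = (8/29 + (1/29)*16)*(-38) - 1*1864277975 = (8/29 + 16/29)*(-38) - 1864277975 = (24/29)*(-38) - 1864277975 = -912/29 - 1864277975 = -54064062187/29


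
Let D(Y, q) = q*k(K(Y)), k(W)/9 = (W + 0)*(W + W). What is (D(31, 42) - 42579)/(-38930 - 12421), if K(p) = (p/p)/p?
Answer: 13639221/16449437 ≈ 0.82916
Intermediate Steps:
K(p) = 1/p
k(W) = 18*W² (k(W) = 9*((W + 0)*(W + W)) = 9*(W*(2*W)) = 9*(2*W²) = 18*W²)
D(Y, q) = 18*q/Y² (D(Y, q) = q*(18*(1/Y)²) = q*(18/Y²) = 18*q/Y²)
(D(31, 42) - 42579)/(-38930 - 12421) = (18*42/31² - 42579)/(-38930 - 12421) = (18*42*(1/961) - 42579)/(-51351) = (756/961 - 42579)*(-1/51351) = -40917663/961*(-1/51351) = 13639221/16449437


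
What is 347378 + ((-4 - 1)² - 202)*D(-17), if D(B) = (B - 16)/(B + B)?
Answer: 11805011/34 ≈ 3.4721e+5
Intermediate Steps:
D(B) = (-16 + B)/(2*B) (D(B) = (-16 + B)/((2*B)) = (-16 + B)*(1/(2*B)) = (-16 + B)/(2*B))
347378 + ((-4 - 1)² - 202)*D(-17) = 347378 + ((-4 - 1)² - 202)*((½)*(-16 - 17)/(-17)) = 347378 + ((-5)² - 202)*((½)*(-1/17)*(-33)) = 347378 + (25 - 202)*(33/34) = 347378 - 177*33/34 = 347378 - 5841/34 = 11805011/34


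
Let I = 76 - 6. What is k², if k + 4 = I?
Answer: 4356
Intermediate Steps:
I = 70
k = 66 (k = -4 + 70 = 66)
k² = 66² = 4356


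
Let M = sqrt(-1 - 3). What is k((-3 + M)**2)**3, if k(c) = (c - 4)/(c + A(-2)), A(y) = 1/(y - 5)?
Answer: 34437676427/69224023016 - 21895198857*I/34612011508 ≈ 0.49748 - 0.63259*I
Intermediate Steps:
M = 2*I (M = sqrt(-4) = 2*I ≈ 2.0*I)
A(y) = 1/(-5 + y)
k(c) = (-4 + c)/(-1/7 + c) (k(c) = (c - 4)/(c + 1/(-5 - 2)) = (-4 + c)/(c + 1/(-7)) = (-4 + c)/(c - 1/7) = (-4 + c)/(-1/7 + c))
k((-3 + M)**2)**3 = (7*(-4 + (-3 + 2*I)**2)/(-1 + 7*(-3 + 2*I)**2))**3 = 343*(-4 + (-3 + 2*I)**2)**3/(-1 + 7*(-3 + 2*I)**2)**3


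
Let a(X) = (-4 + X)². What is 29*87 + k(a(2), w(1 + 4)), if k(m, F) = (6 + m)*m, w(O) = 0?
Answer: 2563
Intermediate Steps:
k(m, F) = m*(6 + m)
29*87 + k(a(2), w(1 + 4)) = 29*87 + (-4 + 2)²*(6 + (-4 + 2)²) = 2523 + (-2)²*(6 + (-2)²) = 2523 + 4*(6 + 4) = 2523 + 4*10 = 2523 + 40 = 2563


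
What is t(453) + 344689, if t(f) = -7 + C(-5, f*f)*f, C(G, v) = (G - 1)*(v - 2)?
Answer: -557407944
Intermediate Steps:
C(G, v) = (-1 + G)*(-2 + v)
t(f) = -7 + f*(12 - 6*f²) (t(f) = -7 + (2 - f*f - 2*(-5) - 5*f*f)*f = -7 + (2 - f² + 10 - 5*f²)*f = -7 + (12 - 6*f²)*f = -7 + f*(12 - 6*f²))
t(453) + 344689 = (-7 - 6*453³ + 12*453) + 344689 = (-7 - 6*92959677 + 5436) + 344689 = (-7 - 557758062 + 5436) + 344689 = -557752633 + 344689 = -557407944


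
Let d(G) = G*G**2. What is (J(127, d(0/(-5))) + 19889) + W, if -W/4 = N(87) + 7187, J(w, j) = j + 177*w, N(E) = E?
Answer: 13272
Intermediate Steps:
d(G) = G**3
W = -29096 (W = -4*(87 + 7187) = -4*7274 = -29096)
(J(127, d(0/(-5))) + 19889) + W = (((0/(-5))**3 + 177*127) + 19889) - 29096 = (((0*(-1/5))**3 + 22479) + 19889) - 29096 = ((0**3 + 22479) + 19889) - 29096 = ((0 + 22479) + 19889) - 29096 = (22479 + 19889) - 29096 = 42368 - 29096 = 13272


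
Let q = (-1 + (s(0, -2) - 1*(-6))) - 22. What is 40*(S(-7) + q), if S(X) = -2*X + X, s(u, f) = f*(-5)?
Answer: 0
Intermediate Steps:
s(u, f) = -5*f
q = -7 (q = (-1 + (-5*(-2) - 1*(-6))) - 22 = (-1 + (10 + 6)) - 22 = (-1 + 16) - 22 = 15 - 22 = -7)
S(X) = -X
40*(S(-7) + q) = 40*(-1*(-7) - 7) = 40*(7 - 7) = 40*0 = 0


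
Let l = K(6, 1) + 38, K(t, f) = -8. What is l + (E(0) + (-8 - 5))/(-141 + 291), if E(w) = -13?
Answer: 2237/75 ≈ 29.827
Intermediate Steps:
l = 30 (l = -8 + 38 = 30)
l + (E(0) + (-8 - 5))/(-141 + 291) = 30 + (-13 + (-8 - 5))/(-141 + 291) = 30 + (-13 - 13)/150 = 30 + (1/150)*(-26) = 30 - 13/75 = 2237/75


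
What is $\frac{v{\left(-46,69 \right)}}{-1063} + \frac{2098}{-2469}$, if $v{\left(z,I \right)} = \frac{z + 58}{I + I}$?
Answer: $- \frac{51298940}{60364581} \approx -0.84982$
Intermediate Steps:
$v{\left(z,I \right)} = \frac{58 + z}{2 I}$
$\frac{v{\left(-46,69 \right)}}{-1063} + \frac{2098}{-2469} = \frac{\frac{1}{2} \cdot \frac{1}{69} \left(58 - 46\right)}{-1063} + \frac{2098}{-2469} = \frac{1}{2} \cdot \frac{1}{69} \cdot 12 \left(- \frac{1}{1063}\right) + 2098 \left(- \frac{1}{2469}\right) = \frac{2}{23} \left(- \frac{1}{1063}\right) - \frac{2098}{2469} = - \frac{2}{24449} - \frac{2098}{2469} = - \frac{51298940}{60364581}$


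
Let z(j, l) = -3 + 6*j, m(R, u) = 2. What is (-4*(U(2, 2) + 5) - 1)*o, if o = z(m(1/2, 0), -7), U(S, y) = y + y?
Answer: -333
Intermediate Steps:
U(S, y) = 2*y
o = 9 (o = -3 + 6*2 = -3 + 12 = 9)
(-4*(U(2, 2) + 5) - 1)*o = (-4*(2*2 + 5) - 1)*9 = (-4*(4 + 5) - 1)*9 = (-4*9 - 1)*9 = (-36 - 1)*9 = -37*9 = -333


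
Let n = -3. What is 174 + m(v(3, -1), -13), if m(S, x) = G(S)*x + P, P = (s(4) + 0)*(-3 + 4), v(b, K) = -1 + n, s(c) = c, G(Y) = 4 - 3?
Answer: 165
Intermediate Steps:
G(Y) = 1
v(b, K) = -4 (v(b, K) = -1 - 3 = -4)
P = 4 (P = (4 + 0)*(-3 + 4) = 4*1 = 4)
m(S, x) = 4 + x (m(S, x) = 1*x + 4 = x + 4 = 4 + x)
174 + m(v(3, -1), -13) = 174 + (4 - 13) = 174 - 9 = 165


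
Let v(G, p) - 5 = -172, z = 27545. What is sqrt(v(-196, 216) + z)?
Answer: 117*sqrt(2) ≈ 165.46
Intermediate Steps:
v(G, p) = -167 (v(G, p) = 5 - 172 = -167)
sqrt(v(-196, 216) + z) = sqrt(-167 + 27545) = sqrt(27378) = 117*sqrt(2)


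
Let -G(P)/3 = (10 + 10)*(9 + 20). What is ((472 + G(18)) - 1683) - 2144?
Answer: -5095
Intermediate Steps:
G(P) = -1740 (G(P) = -3*(10 + 10)*(9 + 20) = -60*29 = -3*580 = -1740)
((472 + G(18)) - 1683) - 2144 = ((472 - 1740) - 1683) - 2144 = (-1268 - 1683) - 2144 = -2951 - 2144 = -5095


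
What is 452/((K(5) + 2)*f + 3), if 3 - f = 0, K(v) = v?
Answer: 113/6 ≈ 18.833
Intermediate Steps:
f = 3 (f = 3 - 1*0 = 3 + 0 = 3)
452/((K(5) + 2)*f + 3) = 452/((5 + 2)*3 + 3) = 452/(7*3 + 3) = 452/(21 + 3) = 452/24 = (1/24)*452 = 113/6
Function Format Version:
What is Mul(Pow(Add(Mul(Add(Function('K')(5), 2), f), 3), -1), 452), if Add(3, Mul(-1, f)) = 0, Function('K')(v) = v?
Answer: Rational(113, 6) ≈ 18.833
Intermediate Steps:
f = 3 (f = Add(3, Mul(-1, 0)) = Add(3, 0) = 3)
Mul(Pow(Add(Mul(Add(Function('K')(5), 2), f), 3), -1), 452) = Mul(Pow(Add(Mul(Add(5, 2), 3), 3), -1), 452) = Mul(Pow(Add(Mul(7, 3), 3), -1), 452) = Mul(Pow(Add(21, 3), -1), 452) = Mul(Pow(24, -1), 452) = Mul(Rational(1, 24), 452) = Rational(113, 6)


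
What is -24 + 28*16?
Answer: 424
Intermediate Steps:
-24 + 28*16 = -24 + 448 = 424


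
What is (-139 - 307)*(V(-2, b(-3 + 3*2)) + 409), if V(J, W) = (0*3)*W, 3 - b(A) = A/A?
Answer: -182414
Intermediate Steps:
b(A) = 2 (b(A) = 3 - A/A = 3 - 1*1 = 3 - 1 = 2)
V(J, W) = 0 (V(J, W) = 0*W = 0)
(-139 - 307)*(V(-2, b(-3 + 3*2)) + 409) = (-139 - 307)*(0 + 409) = -446*409 = -182414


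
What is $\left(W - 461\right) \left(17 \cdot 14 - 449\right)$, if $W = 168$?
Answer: $61823$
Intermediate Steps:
$\left(W - 461\right) \left(17 \cdot 14 - 449\right) = \left(168 - 461\right) \left(17 \cdot 14 - 449\right) = - 293 \left(238 - 449\right) = \left(-293\right) \left(-211\right) = 61823$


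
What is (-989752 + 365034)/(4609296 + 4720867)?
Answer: -624718/9330163 ≈ -0.066957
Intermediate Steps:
(-989752 + 365034)/(4609296 + 4720867) = -624718/9330163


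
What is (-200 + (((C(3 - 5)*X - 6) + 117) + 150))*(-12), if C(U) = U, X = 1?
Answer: -708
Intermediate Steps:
(-200 + (((C(3 - 5)*X - 6) + 117) + 150))*(-12) = (-200 + ((((3 - 5)*1 - 6) + 117) + 150))*(-12) = (-200 + (((-2*1 - 6) + 117) + 150))*(-12) = (-200 + (((-2 - 6) + 117) + 150))*(-12) = (-200 + ((-8 + 117) + 150))*(-12) = (-200 + (109 + 150))*(-12) = (-200 + 259)*(-12) = 59*(-12) = -708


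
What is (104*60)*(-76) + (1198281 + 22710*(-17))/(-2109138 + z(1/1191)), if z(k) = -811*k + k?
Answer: -132364926575069/279109352 ≈ -4.7424e+5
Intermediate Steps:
z(k) = -810*k
(104*60)*(-76) + (1198281 + 22710*(-17))/(-2109138 + z(1/1191)) = (104*60)*(-76) + (1198281 + 22710*(-17))/(-2109138 - 810/1191) = 6240*(-76) + (1198281 - 386070)/(-2109138 - 810*1/1191) = -474240 + 812211/(-2109138 - 270/397) = -474240 + 812211/(-837328056/397) = -474240 + 812211*(-397/837328056) = -474240 - 107482589/279109352 = -132364926575069/279109352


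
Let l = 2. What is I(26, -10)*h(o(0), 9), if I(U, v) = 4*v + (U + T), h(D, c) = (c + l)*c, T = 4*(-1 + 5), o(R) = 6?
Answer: 198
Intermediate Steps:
T = 16 (T = 4*4 = 16)
h(D, c) = c*(2 + c) (h(D, c) = (c + 2)*c = (2 + c)*c = c*(2 + c))
I(U, v) = 16 + U + 4*v (I(U, v) = 4*v + (U + 16) = 4*v + (16 + U) = 16 + U + 4*v)
I(26, -10)*h(o(0), 9) = (16 + 26 + 4*(-10))*(9*(2 + 9)) = (16 + 26 - 40)*(9*11) = 2*99 = 198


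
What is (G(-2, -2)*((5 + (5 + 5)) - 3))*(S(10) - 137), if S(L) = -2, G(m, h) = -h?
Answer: -3336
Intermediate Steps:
(G(-2, -2)*((5 + (5 + 5)) - 3))*(S(10) - 137) = ((-1*(-2))*((5 + (5 + 5)) - 3))*(-2 - 137) = (2*((5 + 10) - 3))*(-139) = (2*(15 - 3))*(-139) = (2*12)*(-139) = 24*(-139) = -3336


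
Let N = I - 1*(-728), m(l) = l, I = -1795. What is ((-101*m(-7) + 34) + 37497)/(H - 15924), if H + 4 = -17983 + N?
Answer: -19119/17489 ≈ -1.0932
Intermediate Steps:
N = -1067 (N = -1795 - 1*(-728) = -1795 + 728 = -1067)
H = -19054 (H = -4 + (-17983 - 1067) = -4 - 19050 = -19054)
((-101*m(-7) + 34) + 37497)/(H - 15924) = ((-101*(-7) + 34) + 37497)/(-19054 - 15924) = ((707 + 34) + 37497)/(-34978) = (741 + 37497)*(-1/34978) = 38238*(-1/34978) = -19119/17489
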